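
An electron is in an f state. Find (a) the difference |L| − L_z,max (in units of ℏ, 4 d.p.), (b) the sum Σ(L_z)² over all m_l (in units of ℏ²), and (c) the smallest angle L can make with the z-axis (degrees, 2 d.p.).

|L|−L_z,max ≈ 0.4641ℏ; Σ(L_z)² = 28 ℏ²; θ_min ≈ 30.00°

For an f orbital, l = 3.
|L| − L_z,max = (2√3 − 3)ℏ ≈ 0.4641ℏ.
Σ m_l² = 28, so Σ(L_z)² = 28 ℏ².
cos θ_min = 3/√12, so θ_min ≈ 30.00°.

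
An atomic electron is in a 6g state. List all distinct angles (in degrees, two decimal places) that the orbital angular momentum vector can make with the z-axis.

6g means n = 6, l = 4.
|L|² = l(l+1)ℏ² = 20ℏ², so |L| = 2√5 ℏ.
cos θ = m_l/√20 for each m_l ∈ {-4, -3, -2, -1, 0, 1, 2, 3, 4}.

θ ∈ {26.57°, 47.87°, 63.43°, 77.08°, 90.00°, 102.92°, 116.57°, 132.13°, 153.43°}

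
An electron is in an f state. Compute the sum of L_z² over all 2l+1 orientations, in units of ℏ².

The letter f corresponds to l = 3.
m_l runs from −3 to 3, i.e. {-3, -2, -1, 0, 1, 2, 3}.
Σ m_l² = l(l+1)(2l+1)/3 = 3·4·7/3 = 28.

Σ(L_z)² = 28 ℏ²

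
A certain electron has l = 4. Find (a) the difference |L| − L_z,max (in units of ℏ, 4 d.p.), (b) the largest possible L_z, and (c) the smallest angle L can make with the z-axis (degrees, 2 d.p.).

|L| − L_z,max = (2√5 − 4)ℏ ≈ 0.4721ℏ.
L_z,max = lℏ = 4ℏ.
cos θ_min = 4/√20, so θ_min ≈ 26.57°.

|L|−L_z,max ≈ 0.4721ℏ; L_z,max = 4ℏ; θ_min ≈ 26.57°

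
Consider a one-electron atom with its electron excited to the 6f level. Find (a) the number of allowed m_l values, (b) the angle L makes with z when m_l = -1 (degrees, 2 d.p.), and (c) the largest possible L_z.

7 values; θ(m_l=-1) ≈ 106.78°; L_z,max = 3ℏ

The 6f level has l = 3.
There are 2l+1 = 7 values of m_l.
For m_l = -1: cos θ = -1/√12, θ ≈ 106.78°.
L_z,max = lℏ = 3ℏ.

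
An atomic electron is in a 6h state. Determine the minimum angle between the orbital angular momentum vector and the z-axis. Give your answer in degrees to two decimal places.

For 6h, l = 5.
|L| = ℏ√(l(l+1)) = √30 ℏ.
The smallest angle corresponds to the largest L_z, i.e. m_l = l = 5, giving L_z = 5ℏ.
cos θ_min = 5/√30, so θ_min ≈ 24.09°.

θ_min ≈ 24.09°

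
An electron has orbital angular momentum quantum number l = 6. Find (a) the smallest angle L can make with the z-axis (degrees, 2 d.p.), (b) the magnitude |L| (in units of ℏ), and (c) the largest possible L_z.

cos θ_min = 6/√42, so θ_min ≈ 22.21°.
|L| = ℏ√(6·7) = √42 ℏ ≈ 6.481ℏ.
L_z,max = lℏ = 6ℏ.

θ_min ≈ 22.21°; |L| = √42 ℏ ≈ 6.481ℏ; L_z,max = 6ℏ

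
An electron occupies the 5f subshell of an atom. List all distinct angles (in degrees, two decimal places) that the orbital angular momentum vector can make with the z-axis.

θ ∈ {30.00°, 54.74°, 73.22°, 90.00°, 106.78°, 125.26°, 150.00°}

For 5f, l = 3.
|L|² = l(l+1)ℏ² = 12ℏ², so |L| = 2√3 ℏ.
cos θ = m_l/√12 for each m_l ∈ {-3, -2, -1, 0, 1, 2, 3}.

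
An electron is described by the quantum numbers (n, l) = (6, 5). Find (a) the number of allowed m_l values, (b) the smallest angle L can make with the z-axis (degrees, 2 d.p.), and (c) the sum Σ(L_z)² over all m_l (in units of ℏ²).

11 values; θ_min ≈ 24.09°; Σ(L_z)² = 110 ℏ²

There are 2l+1 = 11 values of m_l.
cos θ_min = 5/√30, so θ_min ≈ 24.09°.
Σ m_l² = 110, so Σ(L_z)² = 110 ℏ².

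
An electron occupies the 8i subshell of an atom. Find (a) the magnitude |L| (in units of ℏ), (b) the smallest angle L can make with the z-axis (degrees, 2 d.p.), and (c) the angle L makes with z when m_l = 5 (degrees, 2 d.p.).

8i means n = 8, l = 6.
|L| = ℏ√(6·7) = √42 ℏ ≈ 6.481ℏ.
cos θ_min = 6/√42, so θ_min ≈ 22.21°.
For m_l = 5: cos θ = 5/√42, θ ≈ 39.51°.

|L| = √42 ℏ ≈ 6.481ℏ; θ_min ≈ 22.21°; θ(m_l=5) ≈ 39.51°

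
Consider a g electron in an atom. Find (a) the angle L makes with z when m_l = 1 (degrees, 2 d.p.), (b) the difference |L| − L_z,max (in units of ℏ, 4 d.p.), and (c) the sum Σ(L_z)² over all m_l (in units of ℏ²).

θ(m_l=1) ≈ 77.08°; |L|−L_z,max ≈ 0.4721ℏ; Σ(L_z)² = 60 ℏ²

For a g orbital, l = 4.
For m_l = 1: cos θ = 1/√20, θ ≈ 77.08°.
|L| − L_z,max = (2√5 − 4)ℏ ≈ 0.4721ℏ.
Σ m_l² = 60, so Σ(L_z)² = 60 ℏ².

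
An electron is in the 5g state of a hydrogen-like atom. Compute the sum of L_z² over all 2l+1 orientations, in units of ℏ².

The 5g subshell has l = 4.
The allowed m_l values are -4, -3, -2, -1, 0, 1, 2, 3, 4.
Σ m_l² = l(l+1)(2l+1)/3 = 4·5·9/3 = 60.

Σ(L_z)² = 60 ℏ²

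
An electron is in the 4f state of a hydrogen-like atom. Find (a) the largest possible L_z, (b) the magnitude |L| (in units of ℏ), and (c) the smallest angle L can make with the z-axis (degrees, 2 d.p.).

4f means n = 4, l = 3.
L_z,max = lℏ = 3ℏ.
|L| = ℏ√(3·4) = 2√3 ℏ ≈ 3.464ℏ.
cos θ_min = 3/√12, so θ_min ≈ 30.00°.

L_z,max = 3ℏ; |L| = 2√3 ℏ ≈ 3.464ℏ; θ_min ≈ 30.00°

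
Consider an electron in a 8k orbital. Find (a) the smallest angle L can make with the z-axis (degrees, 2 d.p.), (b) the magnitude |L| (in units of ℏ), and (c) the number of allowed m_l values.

For 8k, l = 7.
cos θ_min = 7/√56, so θ_min ≈ 20.70°.
|L| = ℏ√(7·8) = 2√14 ℏ ≈ 7.483ℏ.
There are 2l+1 = 15 values of m_l.

θ_min ≈ 20.70°; |L| = 2√14 ℏ ≈ 7.483ℏ; 15 values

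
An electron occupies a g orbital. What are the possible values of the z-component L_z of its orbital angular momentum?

L_z ∈ {−4ℏ, −3ℏ, −2ℏ, −ℏ, 0, ℏ, 2ℏ, 3ℏ, 4ℏ}

For a g orbital, l = 4.
L_z = m_l ℏ with m_l ranging from −l to +l in integer steps.
For l = 4: m_l ∈ {-4, -3, -2, -1, 0, 1, 2, 3, 4}.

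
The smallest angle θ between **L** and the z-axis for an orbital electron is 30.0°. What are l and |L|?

At minimum angle, m_l = l, so cos θ = l/√(l(l+1)); cos²θ = l/(l+1) = 0.7500.
Solving: l = 3.
Then |L| = ℏ√(3·4) = 2√3 ℏ.

l = 3, |L| = 2√3 ℏ ≈ 3.464ℏ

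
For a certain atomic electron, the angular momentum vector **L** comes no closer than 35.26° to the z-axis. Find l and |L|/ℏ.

At minimum angle, m_l = l, so cos θ = l/√(l(l+1)); cos²θ = l/(l+1) = 0.6667.
Solving: l = 2.
Then |L| = ℏ√(2·3) = √6 ℏ.

l = 2, |L| = √6 ℏ ≈ 2.449ℏ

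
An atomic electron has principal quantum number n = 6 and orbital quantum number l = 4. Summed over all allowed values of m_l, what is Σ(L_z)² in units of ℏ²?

m_l ∈ {-4, -3, -2, -1, 0, 1, 2, 3, 4}.
Summing m² from −4 to 4: Σ m_l² = 60.

Σ(L_z)² = 60 ℏ²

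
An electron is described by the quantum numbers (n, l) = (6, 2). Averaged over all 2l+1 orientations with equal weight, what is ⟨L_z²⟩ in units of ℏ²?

⟨L_z²⟩ = 2 ℏ²

The allowed m_l values are -2, -1, 0, 1, 2.
⟨L_z²⟩ = ℏ²·l(l+1)/3 = 2ℏ².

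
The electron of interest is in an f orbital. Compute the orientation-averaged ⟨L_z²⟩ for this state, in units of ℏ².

An f state has l = 3.
The allowed m_l values are -3, -2, -1, 0, 1, 2, 3.
⟨L_z²⟩ = ℏ²·l(l+1)/3 = 4ℏ².

⟨L_z²⟩ = 4 ℏ²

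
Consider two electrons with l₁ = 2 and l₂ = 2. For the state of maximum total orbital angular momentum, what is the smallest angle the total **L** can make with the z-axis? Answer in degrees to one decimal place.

θ_min ≈ 26.6°

By the triangle rule, |l₁ − l₂| ≤ L ≤ l₁ + l₂.
Allowed values: L = 0, 1, 2, 3, 4.
The maximum is L = 4, with |L_tot| = ℏ√(4·5) = 2√5 ℏ.
The minimum angle with z is arccos(4/√20) ≈ 26.6°.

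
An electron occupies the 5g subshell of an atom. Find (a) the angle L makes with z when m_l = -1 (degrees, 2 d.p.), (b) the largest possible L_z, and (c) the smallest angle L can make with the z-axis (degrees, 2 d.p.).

The 5g subshell has l = 4.
For m_l = -1: cos θ = -1/√20, θ ≈ 102.92°.
L_z,max = lℏ = 4ℏ.
cos θ_min = 4/√20, so θ_min ≈ 26.57°.

θ(m_l=-1) ≈ 102.92°; L_z,max = 4ℏ; θ_min ≈ 26.57°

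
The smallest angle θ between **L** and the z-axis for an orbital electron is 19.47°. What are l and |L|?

l = 8, |L| = 6√2 ℏ ≈ 8.485ℏ

cos θ_min = l/√(l(l+1)) = √(l/(l+1)), so l/(l+1) = cos²(19.47°) = 0.8889.
Solving: l = 8.
Then |L| = ℏ√(8·9) = 6√2 ℏ.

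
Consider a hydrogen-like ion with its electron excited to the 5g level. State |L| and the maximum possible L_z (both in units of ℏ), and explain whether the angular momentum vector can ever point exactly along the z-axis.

The 5g level has l = 4.
|L| = 2√5 ℏ ≈ 4.4721ℏ, while L_z,max = lℏ = 4ℏ.
Since |L| > L_z,max, the vector can never point exactly along z; the closest it comes is θ_min = arccos(4/√20) ≈ 26.6°.

No: L_z,max = 4ℏ < |L| = 2√5 ℏ ≈ 4.472ℏ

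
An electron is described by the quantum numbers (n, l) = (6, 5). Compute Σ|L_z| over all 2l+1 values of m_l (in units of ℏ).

m_l runs from −5 to 5, i.e. {-5, -4, -3, -2, -1, 0, 1, 2, 3, 4, 5}.
Σ|m_l| = l(l+1) = 30.

Σ|L_z| = 30 ℏ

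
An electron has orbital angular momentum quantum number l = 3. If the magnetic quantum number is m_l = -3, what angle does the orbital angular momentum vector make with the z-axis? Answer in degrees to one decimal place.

θ ≈ 150.0°

|L|² = l(l+1)ℏ² = 12ℏ², so |L| = 2√3 ℏ.
L_z = m_l ℏ = −3ℏ.
cos θ = L_z/|L| = -3/√12, so θ ≈ 150.0°.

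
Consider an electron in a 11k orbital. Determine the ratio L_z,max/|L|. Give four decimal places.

L_z,max/|L| = 0.9354

The 11k subshell has l = 7.
|L| = 2√14 ℏ ≈ 7.4833ℏ, while L_z,max = lℏ = 7ℏ.
L_z,max/|L| = 7/√56 = 0.9354.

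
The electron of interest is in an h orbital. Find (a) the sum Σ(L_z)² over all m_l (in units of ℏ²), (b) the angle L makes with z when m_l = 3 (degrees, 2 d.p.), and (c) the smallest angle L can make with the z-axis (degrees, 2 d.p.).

For an h orbital, l = 5.
Σ m_l² = 110, so Σ(L_z)² = 110 ℏ².
For m_l = 3: cos θ = 3/√30, θ ≈ 56.79°.
cos θ_min = 5/√30, so θ_min ≈ 24.09°.

Σ(L_z)² = 110 ℏ²; θ(m_l=3) ≈ 56.79°; θ_min ≈ 24.09°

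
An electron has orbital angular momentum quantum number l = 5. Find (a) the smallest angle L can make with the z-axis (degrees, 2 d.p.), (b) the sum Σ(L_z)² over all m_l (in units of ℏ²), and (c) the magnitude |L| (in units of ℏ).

θ_min ≈ 24.09°; Σ(L_z)² = 110 ℏ²; |L| = √30 ℏ ≈ 5.477ℏ

cos θ_min = 5/√30, so θ_min ≈ 24.09°.
Σ m_l² = 110, so Σ(L_z)² = 110 ℏ².
|L| = ℏ√(5·6) = √30 ℏ ≈ 5.477ℏ.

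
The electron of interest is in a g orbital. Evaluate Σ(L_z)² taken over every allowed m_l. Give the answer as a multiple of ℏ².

Σ(L_z)² = 60 ℏ²

A g state has l = 4.
m_l ∈ {-4, -3, -2, -1, 0, 1, 2, 3, 4}.
Σ m_l² = l(l+1)(2l+1)/3 = 4·5·9/3 = 60.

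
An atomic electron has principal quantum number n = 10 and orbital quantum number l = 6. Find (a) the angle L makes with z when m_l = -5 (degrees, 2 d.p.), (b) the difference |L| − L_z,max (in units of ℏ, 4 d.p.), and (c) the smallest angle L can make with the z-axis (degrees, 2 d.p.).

For m_l = -5: cos θ = -5/√42, θ ≈ 140.49°.
|L| − L_z,max = (√42 − 6)ℏ ≈ 0.4807ℏ.
cos θ_min = 6/√42, so θ_min ≈ 22.21°.

θ(m_l=-5) ≈ 140.49°; |L|−L_z,max ≈ 0.4807ℏ; θ_min ≈ 22.21°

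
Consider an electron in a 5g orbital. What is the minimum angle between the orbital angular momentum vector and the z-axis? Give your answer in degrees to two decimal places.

The 5g subshell has l = 4.
|L|² = l(l+1)ℏ² = 20ℏ², so |L| = 2√5 ℏ.
The smallest angle corresponds to the largest L_z, i.e. m_l = l = 4, giving L_z = 4ℏ.
cos θ_min = 4/√20, so θ_min ≈ 26.57°.

θ_min ≈ 26.57°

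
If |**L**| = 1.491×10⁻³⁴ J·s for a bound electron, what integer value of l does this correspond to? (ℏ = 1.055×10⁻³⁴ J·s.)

l = 1

In units of ℏ, |L| ≈ 1.413.
(|L|/ℏ)² = l(l+1) ≈ 2.00 ⇒ l = 1.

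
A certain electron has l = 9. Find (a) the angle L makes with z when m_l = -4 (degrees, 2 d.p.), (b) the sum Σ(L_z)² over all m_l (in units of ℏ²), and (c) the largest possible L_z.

θ(m_l=-4) ≈ 114.94°; Σ(L_z)² = 570 ℏ²; L_z,max = 9ℏ

For m_l = -4: cos θ = -4/√90, θ ≈ 114.94°.
Σ m_l² = 570, so Σ(L_z)² = 570 ℏ².
L_z,max = lℏ = 9ℏ.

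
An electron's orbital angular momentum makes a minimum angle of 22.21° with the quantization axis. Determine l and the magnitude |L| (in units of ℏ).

l = 6, |L| = √42 ℏ ≈ 6.481ℏ

cos²θ_min = l/(l+1) = 0.8571.
Solving: l = 6.
Then |L| = ℏ√(6·7) = √42 ℏ.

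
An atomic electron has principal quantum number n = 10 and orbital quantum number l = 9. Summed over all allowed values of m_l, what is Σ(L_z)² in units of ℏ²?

Σ(L_z)² = 570 ℏ²

The allowed m_l values are -9, -8, -7, -6, -5, -4, -3, -2, -1, 0, 1, 2, 3, 4, 5, 6, 7, 8, 9.
Σ m_l² = l(l+1)(2l+1)/3 = 9·10·19/3 = 570.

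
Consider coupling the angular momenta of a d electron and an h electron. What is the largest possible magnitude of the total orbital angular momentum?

The total orbital quantum number L ranges from |l₁ − l₂| to l₁ + l₂ in integer steps.
L ∈ {3, 4, 5, 6, 7}.
The largest magnitude corresponds to L = 7: |L_tot| = ℏ√(7·8) = 2√14 ℏ.

|L_tot|_max = 2√14 ℏ ≈ 7.483ℏ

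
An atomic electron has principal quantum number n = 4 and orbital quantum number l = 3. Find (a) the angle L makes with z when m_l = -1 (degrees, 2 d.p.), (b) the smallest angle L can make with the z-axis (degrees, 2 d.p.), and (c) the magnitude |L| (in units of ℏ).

θ(m_l=-1) ≈ 106.78°; θ_min ≈ 30.00°; |L| = 2√3 ℏ ≈ 3.464ℏ

For m_l = -1: cos θ = -1/√12, θ ≈ 106.78°.
cos θ_min = 3/√12, so θ_min ≈ 30.00°.
|L| = ℏ√(3·4) = 2√3 ℏ ≈ 3.464ℏ.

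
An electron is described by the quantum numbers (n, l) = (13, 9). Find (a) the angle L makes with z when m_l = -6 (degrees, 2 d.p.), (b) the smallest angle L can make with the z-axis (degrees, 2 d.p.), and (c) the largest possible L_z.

For m_l = -6: cos θ = -6/√90, θ ≈ 129.23°.
cos θ_min = 9/√90, so θ_min ≈ 18.43°.
L_z,max = lℏ = 9ℏ.

θ(m_l=-6) ≈ 129.23°; θ_min ≈ 18.43°; L_z,max = 9ℏ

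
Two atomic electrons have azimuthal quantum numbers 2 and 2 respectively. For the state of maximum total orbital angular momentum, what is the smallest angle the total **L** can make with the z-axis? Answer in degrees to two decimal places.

θ_min ≈ 26.57°

By the triangle rule, |l₁ − l₂| ≤ L ≤ l₁ + l₂.
So L can be 0, 1, 2, 3, 4.
The maximum is L = 4, with |L_tot| = ℏ√(4·5) = 2√5 ℏ.
The minimum angle with z is arccos(4/√20) ≈ 26.57°.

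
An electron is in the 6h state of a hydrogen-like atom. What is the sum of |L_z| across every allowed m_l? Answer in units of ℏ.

For 6h, l = 5.
m_l runs from −5 to 5, i.e. {-5, -4, -3, -2, -1, 0, 1, 2, 3, 4, 5}.
Σ|m_l| = l(l+1) = 30.

Σ|L_z| = 30 ℏ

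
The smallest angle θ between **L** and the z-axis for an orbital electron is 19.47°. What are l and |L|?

l = 8, |L| = 6√2 ℏ ≈ 8.485ℏ

At minimum angle, m_l = l, so cos θ = l/√(l(l+1)); cos²θ = l/(l+1) = 0.8889.
Thus l = 0.8889/(1 − 0.8889) ≈ 8.
Then |L| = ℏ√(8·9) = 6√2 ℏ.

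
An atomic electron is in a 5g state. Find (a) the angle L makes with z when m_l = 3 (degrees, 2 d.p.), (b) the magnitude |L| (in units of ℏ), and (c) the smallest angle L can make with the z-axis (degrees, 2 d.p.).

5g means n = 5, l = 4.
For m_l = 3: cos θ = 3/√20, θ ≈ 47.87°.
|L| = ℏ√(4·5) = 2√5 ℏ ≈ 4.472ℏ.
cos θ_min = 4/√20, so θ_min ≈ 26.57°.

θ(m_l=3) ≈ 47.87°; |L| = 2√5 ℏ ≈ 4.472ℏ; θ_min ≈ 26.57°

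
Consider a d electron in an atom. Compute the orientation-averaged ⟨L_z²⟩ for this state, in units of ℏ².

The letter d corresponds to l = 2.
m_l ∈ {-2, -1, 0, 1, 2}.
Average of L_z² over 5 states: 10/5 ℏ² = 2 ℏ².

⟨L_z²⟩ = 2 ℏ²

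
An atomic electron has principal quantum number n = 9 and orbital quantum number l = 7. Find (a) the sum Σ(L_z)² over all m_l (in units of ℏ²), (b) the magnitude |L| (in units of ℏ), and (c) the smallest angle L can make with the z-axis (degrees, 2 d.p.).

Σ(L_z)² = 280 ℏ²; |L| = 2√14 ℏ ≈ 7.483ℏ; θ_min ≈ 20.70°

Σ m_l² = 280, so Σ(L_z)² = 280 ℏ².
|L| = ℏ√(7·8) = 2√14 ℏ ≈ 7.483ℏ.
cos θ_min = 7/√56, so θ_min ≈ 20.70°.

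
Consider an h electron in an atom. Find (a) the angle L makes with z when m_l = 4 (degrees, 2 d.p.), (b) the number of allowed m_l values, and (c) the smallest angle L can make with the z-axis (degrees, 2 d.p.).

The letter h corresponds to l = 5.
For m_l = 4: cos θ = 4/√30, θ ≈ 43.09°.
There are 2l+1 = 11 values of m_l.
cos θ_min = 5/√30, so θ_min ≈ 24.09°.

θ(m_l=4) ≈ 43.09°; 11 values; θ_min ≈ 24.09°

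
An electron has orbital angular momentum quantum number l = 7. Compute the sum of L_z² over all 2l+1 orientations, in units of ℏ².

The allowed m_l values are -7, -6, -5, -4, -3, -2, -1, 0, 1, 2, 3, 4, 5, 6, 7.
Σ m_l² = l(l+1)(2l+1)/3 = 7·8·15/3 = 280.

Σ(L_z)² = 280 ℏ²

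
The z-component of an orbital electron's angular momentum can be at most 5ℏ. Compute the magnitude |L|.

The maximum L_z equals lℏ, giving l = 5.
Then |L| = ℏ√(5·6) = √30 ℏ.

|L| = √30 ℏ ≈ 5.477ℏ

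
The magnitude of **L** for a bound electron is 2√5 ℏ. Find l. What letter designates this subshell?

Since |L|² = l(l+1)ℏ², l(l+1) = 20.
l² + l − 20 = 0 ⇒ l = 4.

l = 4 (g orbital)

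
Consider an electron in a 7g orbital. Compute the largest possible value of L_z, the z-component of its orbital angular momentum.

L_z,max = 4ℏ

7g means n = 7, l = 4.
L_z = m_l ℏ with m_l ∈ {−4, …, 4}; the maximum is m_l = 4.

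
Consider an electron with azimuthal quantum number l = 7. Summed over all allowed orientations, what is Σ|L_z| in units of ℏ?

Σ|L_z| = 56 ℏ

The allowed m_l values are -7, -6, -5, -4, -3, -2, -1, 0, 1, 2, 3, 4, 5, 6, 7.
Σ|m_l| = 2·7(7+1)/2 = 56.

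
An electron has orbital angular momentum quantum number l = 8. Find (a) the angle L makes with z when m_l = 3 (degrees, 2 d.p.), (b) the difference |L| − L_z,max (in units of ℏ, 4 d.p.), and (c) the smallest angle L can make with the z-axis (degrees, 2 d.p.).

For m_l = 3: cos θ = 3/√72, θ ≈ 69.30°.
|L| − L_z,max = (6√2 − 8)ℏ ≈ 0.4853ℏ.
cos θ_min = 8/√72, so θ_min ≈ 19.47°.

θ(m_l=3) ≈ 69.30°; |L|−L_z,max ≈ 0.4853ℏ; θ_min ≈ 19.47°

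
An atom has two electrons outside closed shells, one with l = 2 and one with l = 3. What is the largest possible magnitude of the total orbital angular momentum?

|L_tot|_max = √30 ℏ ≈ 5.477ℏ

By the triangle rule, |l₁ − l₂| ≤ L ≤ l₁ + l₂.
L ∈ {1, 2, 3, 4, 5}.
The largest magnitude corresponds to L = 5: |L_tot| = ℏ√(5·6) = √30 ℏ.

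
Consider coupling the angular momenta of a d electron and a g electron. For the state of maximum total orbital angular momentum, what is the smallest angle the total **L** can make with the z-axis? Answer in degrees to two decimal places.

L runs from |2 − 4| = 2 to 2 + 4 = 6.
Allowed values: L = 2, 3, 4, 5, 6.
The maximum is L = 6, with |L_tot| = ℏ√(6·7) = √42 ℏ.
The minimum angle with z is arccos(6/√42) ≈ 22.21°.

θ_min ≈ 22.21°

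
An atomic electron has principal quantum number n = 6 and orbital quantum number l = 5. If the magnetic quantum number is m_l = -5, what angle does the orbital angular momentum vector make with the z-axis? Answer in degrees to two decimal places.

θ ≈ 155.91°

|L| = √(l(l+1)) ℏ = √30 ℏ.
L_z = m_l ℏ = −5ℏ.
cos θ = L_z/|L| = -5/√30, so θ ≈ 155.91°.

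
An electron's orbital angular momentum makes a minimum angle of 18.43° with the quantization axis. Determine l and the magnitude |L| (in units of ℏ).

cos²θ_min = l/(l+1) = 0.9001.
l = cos²θ/sin²θ ≈ 9.
Then |L| = ℏ√(9·10) = 3√10 ℏ.

l = 9, |L| = 3√10 ℏ ≈ 9.487ℏ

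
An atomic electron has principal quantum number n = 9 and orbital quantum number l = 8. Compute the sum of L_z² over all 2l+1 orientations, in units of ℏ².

Σ(L_z)² = 408 ℏ²

The allowed m_l values are -8, -7, -6, -5, -4, -3, -2, -1, 0, 1, 2, 3, 4, 5, 6, 7, 8.
Σ m_l² = l(l+1)(2l+1)/3 = 8·9·17/3 = 408.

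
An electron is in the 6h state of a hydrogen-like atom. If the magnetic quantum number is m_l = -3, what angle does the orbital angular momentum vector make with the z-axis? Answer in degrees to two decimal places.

θ ≈ 123.21°

The 6h subshell has l = 5.
|L|² = l(l+1)ℏ² = 30ℏ², so |L| = √30 ℏ.
L_z = m_l ℏ = −3ℏ.
cos θ = L_z/|L| = -3/√30, so θ ≈ 123.21°.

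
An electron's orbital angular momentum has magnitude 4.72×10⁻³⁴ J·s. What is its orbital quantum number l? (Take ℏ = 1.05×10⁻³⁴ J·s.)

In units of ℏ, |L| ≈ 4.495.
l(l+1) ≈ 4.495² ≈ 20.21, so l = 4.

l = 4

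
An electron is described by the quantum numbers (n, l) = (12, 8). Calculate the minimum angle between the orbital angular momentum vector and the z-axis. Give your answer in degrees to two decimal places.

θ_min ≈ 19.47°

|L| = ℏ√(l(l+1)) = 6√2 ℏ.
The smallest angle corresponds to the largest L_z, i.e. m_l = l = 8, giving L_z = 8ℏ.
cos θ_min = 8/√72, so θ_min ≈ 19.47°.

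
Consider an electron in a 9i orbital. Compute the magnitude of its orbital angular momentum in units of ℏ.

|L| = √42 ℏ ≈ 6.481ℏ

The 9i subshell has l = 6.
|L| = ℏ√(l(l+1)) = ℏ√(6·7) = √42 ℏ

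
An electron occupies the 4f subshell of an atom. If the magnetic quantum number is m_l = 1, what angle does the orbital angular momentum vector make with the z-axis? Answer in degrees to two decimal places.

For 4f, l = 3.
|L| = ℏ√(l(l+1)) = 2√3 ℏ.
L_z = m_l ℏ = 1ℏ.
cos θ = L_z/|L| = 1/√12, so θ ≈ 73.22°.

θ ≈ 73.22°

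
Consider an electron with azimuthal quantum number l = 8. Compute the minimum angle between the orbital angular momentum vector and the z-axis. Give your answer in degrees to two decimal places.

θ_min ≈ 19.47°

|L|² = l(l+1)ℏ² = 72ℏ², so |L| = 6√2 ℏ.
The smallest angle corresponds to the largest L_z, i.e. m_l = l = 8, giving L_z = 8ℏ.
cos θ_min = 8/√72, so θ_min ≈ 19.47°.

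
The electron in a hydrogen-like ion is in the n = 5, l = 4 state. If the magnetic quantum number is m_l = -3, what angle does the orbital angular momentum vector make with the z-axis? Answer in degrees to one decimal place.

|L| = √(l(l+1)) ℏ = 2√5 ℏ.
L_z = m_l ℏ = −3ℏ.
cos θ = L_z/|L| = -3/√20, so θ ≈ 132.1°.

θ ≈ 132.1°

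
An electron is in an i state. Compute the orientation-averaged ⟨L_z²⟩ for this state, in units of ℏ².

For an i orbital, l = 6.
The allowed m_l values are -6, -5, -4, -3, -2, -1, 0, 1, 2, 3, 4, 5, 6.
Average of L_z² over 13 states: 182/13 ℏ² = 14 ℏ².

⟨L_z²⟩ = 14 ℏ²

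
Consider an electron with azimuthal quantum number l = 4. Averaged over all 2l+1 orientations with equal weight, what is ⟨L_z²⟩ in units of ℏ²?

The allowed m_l values are -4, -3, -2, -1, 0, 1, 2, 3, 4.
Average of L_z² over 9 states: 60/9 ℏ² = 6.667 ℏ².

⟨L_z²⟩ = 6.667 ℏ²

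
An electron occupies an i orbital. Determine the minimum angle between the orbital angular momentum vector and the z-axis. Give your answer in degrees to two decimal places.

θ_min ≈ 22.21°

For an i orbital, l = 6.
|L|² = l(l+1)ℏ² = 42ℏ², so |L| = √42 ℏ.
The smallest angle corresponds to the largest L_z, i.e. m_l = l = 6, giving L_z = 6ℏ.
cos θ_min = 6/√42, so θ_min ≈ 22.21°.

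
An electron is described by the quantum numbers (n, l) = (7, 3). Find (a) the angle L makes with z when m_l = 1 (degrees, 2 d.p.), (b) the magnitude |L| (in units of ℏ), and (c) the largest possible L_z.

For m_l = 1: cos θ = 1/√12, θ ≈ 73.22°.
|L| = ℏ√(3·4) = 2√3 ℏ ≈ 3.464ℏ.
L_z,max = lℏ = 3ℏ.

θ(m_l=1) ≈ 73.22°; |L| = 2√3 ℏ ≈ 3.464ℏ; L_z,max = 3ℏ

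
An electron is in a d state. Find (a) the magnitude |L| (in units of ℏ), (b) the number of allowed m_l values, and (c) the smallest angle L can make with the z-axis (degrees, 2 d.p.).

|L| = √6 ℏ ≈ 2.449ℏ; 5 values; θ_min ≈ 35.26°

For a d orbital, l = 2.
|L| = ℏ√(2·3) = √6 ℏ ≈ 2.449ℏ.
There are 2l+1 = 5 values of m_l.
cos θ_min = 2/√6, so θ_min ≈ 35.26°.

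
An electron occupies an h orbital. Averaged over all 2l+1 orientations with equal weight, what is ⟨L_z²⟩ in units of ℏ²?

An h state has l = 5.
m_l runs from −5 to 5, i.e. {-5, -4, -3, -2, -1, 0, 1, 2, 3, 4, 5}.
Average of L_z² over 11 states: 110/11 ℏ² = 10 ℏ².

⟨L_z²⟩ = 10 ℏ²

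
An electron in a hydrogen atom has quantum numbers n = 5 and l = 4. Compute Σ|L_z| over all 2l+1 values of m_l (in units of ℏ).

m_l runs from −4 to 4, i.e. {-4, -3, -2, -1, 0, 1, 2, 3, 4}.
Σ|m_l| = 2·4(4+1)/2 = 20.

Σ|L_z| = 20 ℏ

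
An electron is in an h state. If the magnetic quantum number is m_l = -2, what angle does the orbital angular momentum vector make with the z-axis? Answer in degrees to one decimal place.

θ ≈ 111.4°

An h state has l = 5.
|L|² = l(l+1)ℏ² = 30ℏ², so |L| = √30 ℏ.
L_z = m_l ℏ = −2ℏ.
cos θ = L_z/|L| = -2/√30, so θ ≈ 111.4°.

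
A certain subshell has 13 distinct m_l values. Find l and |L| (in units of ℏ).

Since there are 2l+1 = 13 values of m_l, l = 6.
Then |L| = √(l(l+1)) ℏ = √42 ℏ.

l = 6, |L| = √42 ℏ ≈ 6.481ℏ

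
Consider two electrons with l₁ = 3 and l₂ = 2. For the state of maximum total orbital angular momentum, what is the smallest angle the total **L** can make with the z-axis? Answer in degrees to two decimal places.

θ_min ≈ 24.09°

L runs from |3 − 2| = 1 to 3 + 2 = 5.
L ∈ {1, 2, 3, 4, 5}.
The maximum is L = 5, with |L_tot| = ℏ√(5·6) = √30 ℏ.
The minimum angle with z is arccos(5/√30) ≈ 24.09°.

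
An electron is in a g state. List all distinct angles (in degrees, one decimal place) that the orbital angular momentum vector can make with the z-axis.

The letter g corresponds to l = 4.
|L|² = l(l+1)ℏ² = 20ℏ², so |L| = 2√5 ℏ.
cos θ = m_l/√20 for each m_l ∈ {-4, -3, -2, -1, 0, 1, 2, 3, 4}.

θ ∈ {26.6°, 47.9°, 63.4°, 77.1°, 90.0°, 102.9°, 116.6°, 132.1°, 153.4°}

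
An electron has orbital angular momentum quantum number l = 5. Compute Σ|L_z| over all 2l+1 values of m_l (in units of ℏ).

Σ|L_z| = 30 ℏ

m_l ∈ {-5, -4, -3, -2, -1, 0, 1, 2, 3, 4, 5}.
Σ|m_l| = 2(1+2+…+5) = 30.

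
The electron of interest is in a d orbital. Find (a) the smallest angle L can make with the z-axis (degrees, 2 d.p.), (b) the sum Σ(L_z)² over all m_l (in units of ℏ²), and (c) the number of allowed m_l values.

θ_min ≈ 35.26°; Σ(L_z)² = 10 ℏ²; 5 values

A d state has l = 2.
cos θ_min = 2/√6, so θ_min ≈ 35.26°.
Σ m_l² = 10, so Σ(L_z)² = 10 ℏ².
There are 2l+1 = 5 values of m_l.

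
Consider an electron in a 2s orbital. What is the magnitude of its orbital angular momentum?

|L| = 0

2s means n = 2, l = 0.
|L| = ℏ√(l(l+1)) = ℏ√0 = 0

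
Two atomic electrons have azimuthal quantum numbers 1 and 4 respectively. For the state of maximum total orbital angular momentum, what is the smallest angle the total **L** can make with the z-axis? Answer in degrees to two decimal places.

θ_min ≈ 24.09°

L runs from |1 − 4| = 3 to 1 + 4 = 5.
So L can be 3, 4, 5.
The maximum is L = 5, with |L_tot| = ℏ√(5·6) = √30 ℏ.
The minimum angle with z is arccos(5/√30) ≈ 24.09°.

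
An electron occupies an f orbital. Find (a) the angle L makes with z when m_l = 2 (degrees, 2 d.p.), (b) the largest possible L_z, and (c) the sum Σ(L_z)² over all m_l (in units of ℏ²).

An f state has l = 3.
For m_l = 2: cos θ = 2/√12, θ ≈ 54.74°.
L_z,max = lℏ = 3ℏ.
Σ m_l² = 28, so Σ(L_z)² = 28 ℏ².

θ(m_l=2) ≈ 54.74°; L_z,max = 3ℏ; Σ(L_z)² = 28 ℏ²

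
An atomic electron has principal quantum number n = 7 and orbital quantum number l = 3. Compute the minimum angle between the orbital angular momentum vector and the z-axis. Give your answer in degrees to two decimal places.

θ_min ≈ 30.00°

|L|² = l(l+1)ℏ² = 12ℏ², so |L| = 2√3 ℏ.
The smallest angle corresponds to the largest L_z, i.e. m_l = l = 3, giving L_z = 3ℏ.
cos θ_min = 3/√12, so θ_min ≈ 30.00°.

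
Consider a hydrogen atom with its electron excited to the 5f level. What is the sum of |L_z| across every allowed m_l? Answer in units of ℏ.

The 5f level has l = 3.
m_l ∈ {-3, -2, -1, 0, 1, 2, 3}.
Σ|m_l| = 2·3(3+1)/2 = 12.

Σ|L_z| = 12 ℏ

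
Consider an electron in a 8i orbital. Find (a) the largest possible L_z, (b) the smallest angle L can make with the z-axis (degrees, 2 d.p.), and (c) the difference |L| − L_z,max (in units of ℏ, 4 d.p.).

L_z,max = 6ℏ; θ_min ≈ 22.21°; |L|−L_z,max ≈ 0.4807ℏ

8i means n = 8, l = 6.
L_z,max = lℏ = 6ℏ.
cos θ_min = 6/√42, so θ_min ≈ 22.21°.
|L| − L_z,max = (√42 − 6)ℏ ≈ 0.4807ℏ.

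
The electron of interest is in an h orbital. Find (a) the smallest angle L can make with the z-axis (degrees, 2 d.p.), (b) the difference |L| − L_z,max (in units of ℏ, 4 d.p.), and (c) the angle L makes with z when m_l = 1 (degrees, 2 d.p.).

θ_min ≈ 24.09°; |L|−L_z,max ≈ 0.4772ℏ; θ(m_l=1) ≈ 79.48°

For an h orbital, l = 5.
cos θ_min = 5/√30, so θ_min ≈ 24.09°.
|L| − L_z,max = (√30 − 5)ℏ ≈ 0.4772ℏ.
For m_l = 1: cos θ = 1/√30, θ ≈ 79.48°.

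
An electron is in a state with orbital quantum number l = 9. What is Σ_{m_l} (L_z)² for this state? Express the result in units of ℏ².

m_l runs from −9 to 9, i.e. {-9, -8, -7, -6, -5, -4, -3, -2, -1, 0, 1, 2, 3, 4, 5, 6, 7, 8, 9}.
Σ m_l² = l(l+1)(2l+1)/3 = 9·10·19/3 = 570.

Σ(L_z)² = 570 ℏ²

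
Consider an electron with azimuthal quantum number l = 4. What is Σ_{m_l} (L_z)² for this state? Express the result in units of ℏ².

Σ(L_z)² = 60 ℏ²

m_l ∈ {-4, -3, -2, -1, 0, 1, 2, 3, 4}.
Σ m_l² = l(l+1)(2l+1)/3 = 4·5·9/3 = 60.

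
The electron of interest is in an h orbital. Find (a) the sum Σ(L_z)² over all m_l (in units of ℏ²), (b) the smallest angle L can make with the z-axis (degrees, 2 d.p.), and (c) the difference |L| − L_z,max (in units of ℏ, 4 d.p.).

An h state has l = 5.
Σ m_l² = 110, so Σ(L_z)² = 110 ℏ².
cos θ_min = 5/√30, so θ_min ≈ 24.09°.
|L| − L_z,max = (√30 − 5)ℏ ≈ 0.4772ℏ.

Σ(L_z)² = 110 ℏ²; θ_min ≈ 24.09°; |L|−L_z,max ≈ 0.4772ℏ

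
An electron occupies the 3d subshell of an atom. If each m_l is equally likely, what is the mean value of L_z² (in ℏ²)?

3d means n = 3, l = 2.
The allowed m_l values are -2, -1, 0, 1, 2.
Average of L_z² over 5 states: 10/5 ℏ² = 2 ℏ².

⟨L_z²⟩ = 2 ℏ²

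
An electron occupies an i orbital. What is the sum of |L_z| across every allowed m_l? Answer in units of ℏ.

An i state has l = 6.
m_l ∈ {-6, -5, -4, -3, -2, -1, 0, 1, 2, 3, 4, 5, 6}.
Σ|m_l| = 2(1+2+…+6) = 42.

Σ|L_z| = 42 ℏ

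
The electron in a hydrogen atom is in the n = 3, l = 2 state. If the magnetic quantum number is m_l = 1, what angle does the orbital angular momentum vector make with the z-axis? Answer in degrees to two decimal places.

|L| = ℏ√(l(l+1)) = √6 ℏ.
L_z = m_l ℏ = 1ℏ.
cos θ = L_z/|L| = 1/√6, so θ ≈ 65.91°.

θ ≈ 65.91°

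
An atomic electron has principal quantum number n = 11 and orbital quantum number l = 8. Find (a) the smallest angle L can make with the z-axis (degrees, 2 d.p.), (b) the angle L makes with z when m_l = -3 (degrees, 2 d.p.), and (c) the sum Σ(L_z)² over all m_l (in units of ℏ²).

cos θ_min = 8/√72, so θ_min ≈ 19.47°.
For m_l = -3: cos θ = -3/√72, θ ≈ 110.70°.
Σ m_l² = 408, so Σ(L_z)² = 408 ℏ².

θ_min ≈ 19.47°; θ(m_l=-3) ≈ 110.70°; Σ(L_z)² = 408 ℏ²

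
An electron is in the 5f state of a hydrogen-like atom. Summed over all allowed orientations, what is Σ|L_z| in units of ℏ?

Σ|L_z| = 12 ℏ

For 5f, l = 3.
The allowed m_l values are -3, -2, -1, 0, 1, 2, 3.
Σ|m_l| = 2·3(3+1)/2 = 12.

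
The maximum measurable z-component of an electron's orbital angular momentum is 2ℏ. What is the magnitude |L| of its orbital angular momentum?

|L| = √6 ℏ ≈ 2.449ℏ

The maximum L_z equals lℏ, giving l = 2.
|L| = √(l(l+1)) ℏ = √6 ℏ.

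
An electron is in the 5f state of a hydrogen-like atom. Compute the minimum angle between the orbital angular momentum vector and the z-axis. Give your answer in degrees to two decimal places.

5f means n = 5, l = 3.
|L| = ℏ√(l(l+1)) = 2√3 ℏ.
The smallest angle corresponds to the largest L_z, i.e. m_l = l = 3, giving L_z = 3ℏ.
cos θ_min = 3/√12, so θ_min ≈ 30.00°.

θ_min ≈ 30.00°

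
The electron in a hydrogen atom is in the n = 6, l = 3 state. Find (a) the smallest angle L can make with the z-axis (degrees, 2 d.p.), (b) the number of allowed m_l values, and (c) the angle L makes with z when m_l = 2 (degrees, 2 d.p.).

cos θ_min = 3/√12, so θ_min ≈ 30.00°.
There are 2l+1 = 7 values of m_l.
For m_l = 2: cos θ = 2/√12, θ ≈ 54.74°.

θ_min ≈ 30.00°; 7 values; θ(m_l=2) ≈ 54.74°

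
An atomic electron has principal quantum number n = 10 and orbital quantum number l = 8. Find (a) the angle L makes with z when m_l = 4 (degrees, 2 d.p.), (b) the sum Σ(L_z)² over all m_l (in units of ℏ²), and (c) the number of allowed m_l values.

For m_l = 4: cos θ = 4/√72, θ ≈ 61.87°.
Σ m_l² = 408, so Σ(L_z)² = 408 ℏ².
There are 2l+1 = 17 values of m_l.

θ(m_l=4) ≈ 61.87°; Σ(L_z)² = 408 ℏ²; 17 values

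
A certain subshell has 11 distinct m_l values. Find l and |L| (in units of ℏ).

l = 5, |L| = √30 ℏ ≈ 5.477ℏ

2l + 1 = 11 ⇒ l = 5.
|L| = ℏ√(l(l+1)) = ℏ√(5·6) = √30 ℏ.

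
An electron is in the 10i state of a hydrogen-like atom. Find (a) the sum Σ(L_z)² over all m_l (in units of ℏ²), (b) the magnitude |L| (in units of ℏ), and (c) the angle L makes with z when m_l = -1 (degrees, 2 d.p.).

The 10i subshell has l = 6.
Σ m_l² = 182, so Σ(L_z)² = 182 ℏ².
|L| = ℏ√(6·7) = √42 ℏ ≈ 6.481ℏ.
For m_l = -1: cos θ = -1/√42, θ ≈ 98.88°.

Σ(L_z)² = 182 ℏ²; |L| = √42 ℏ ≈ 6.481ℏ; θ(m_l=-1) ≈ 98.88°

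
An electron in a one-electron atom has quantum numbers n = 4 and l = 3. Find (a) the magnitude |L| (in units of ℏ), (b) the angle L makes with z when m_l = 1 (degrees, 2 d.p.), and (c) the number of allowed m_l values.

|L| = 2√3 ℏ ≈ 3.464ℏ; θ(m_l=1) ≈ 73.22°; 7 values

|L| = ℏ√(3·4) = 2√3 ℏ ≈ 3.464ℏ.
For m_l = 1: cos θ = 1/√12, θ ≈ 73.22°.
There are 2l+1 = 7 values of m_l.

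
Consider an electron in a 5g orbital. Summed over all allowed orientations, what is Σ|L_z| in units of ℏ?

Σ|L_z| = 20 ℏ

For 5g, l = 4.
m_l ∈ {-4, -3, -2, -1, 0, 1, 2, 3, 4}.
Σ|m_l| = 2(1+2+…+4) = 20.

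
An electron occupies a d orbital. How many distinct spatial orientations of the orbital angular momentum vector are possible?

5

The letter d corresponds to l = 2.
The number of m_l values is 2l + 1 = 2·2 + 1 = 5.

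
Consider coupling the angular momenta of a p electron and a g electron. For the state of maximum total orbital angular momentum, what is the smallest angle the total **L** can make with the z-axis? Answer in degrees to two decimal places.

θ_min ≈ 24.09°

By the triangle rule, |l₁ − l₂| ≤ L ≤ l₁ + l₂.
Allowed values: L = 3, 4, 5.
The maximum is L = 5, with |L_tot| = ℏ√(5·6) = √30 ℏ.
The minimum angle with z is arccos(5/√30) ≈ 24.09°.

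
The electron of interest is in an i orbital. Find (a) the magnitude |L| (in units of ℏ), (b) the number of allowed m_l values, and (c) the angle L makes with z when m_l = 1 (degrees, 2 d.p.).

|L| = √42 ℏ ≈ 6.481ℏ; 13 values; θ(m_l=1) ≈ 81.12°

For an i orbital, l = 6.
|L| = ℏ√(6·7) = √42 ℏ ≈ 6.481ℏ.
There are 2l+1 = 13 values of m_l.
For m_l = 1: cos θ = 1/√42, θ ≈ 81.12°.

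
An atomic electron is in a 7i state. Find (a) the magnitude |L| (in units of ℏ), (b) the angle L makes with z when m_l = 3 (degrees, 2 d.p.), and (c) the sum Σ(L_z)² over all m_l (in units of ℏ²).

|L| = √42 ℏ ≈ 6.481ℏ; θ(m_l=3) ≈ 62.42°; Σ(L_z)² = 182 ℏ²

7i means n = 7, l = 6.
|L| = ℏ√(6·7) = √42 ℏ ≈ 6.481ℏ.
For m_l = 3: cos θ = 3/√42, θ ≈ 62.42°.
Σ m_l² = 182, so Σ(L_z)² = 182 ℏ².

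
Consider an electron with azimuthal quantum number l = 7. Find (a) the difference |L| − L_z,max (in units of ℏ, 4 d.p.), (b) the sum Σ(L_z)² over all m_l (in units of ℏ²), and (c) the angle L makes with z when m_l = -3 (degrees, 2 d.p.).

|L|−L_z,max ≈ 0.4833ℏ; Σ(L_z)² = 280 ℏ²; θ(m_l=-3) ≈ 113.63°

|L| − L_z,max = (2√14 − 7)ℏ ≈ 0.4833ℏ.
Σ m_l² = 280, so Σ(L_z)² = 280 ℏ².
For m_l = -3: cos θ = -3/√56, θ ≈ 113.63°.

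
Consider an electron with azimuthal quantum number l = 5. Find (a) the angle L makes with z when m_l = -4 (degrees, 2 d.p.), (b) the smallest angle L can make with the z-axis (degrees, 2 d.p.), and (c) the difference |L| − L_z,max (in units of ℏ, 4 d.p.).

θ(m_l=-4) ≈ 136.91°; θ_min ≈ 24.09°; |L|−L_z,max ≈ 0.4772ℏ

For m_l = -4: cos θ = -4/√30, θ ≈ 136.91°.
cos θ_min = 5/√30, so θ_min ≈ 24.09°.
|L| − L_z,max = (√30 − 5)ℏ ≈ 0.4772ℏ.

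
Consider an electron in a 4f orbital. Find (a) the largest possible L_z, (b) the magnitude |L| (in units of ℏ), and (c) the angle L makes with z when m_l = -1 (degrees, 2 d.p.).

L_z,max = 3ℏ; |L| = 2√3 ℏ ≈ 3.464ℏ; θ(m_l=-1) ≈ 106.78°

The 4f subshell has l = 3.
L_z,max = lℏ = 3ℏ.
|L| = ℏ√(3·4) = 2√3 ℏ ≈ 3.464ℏ.
For m_l = -1: cos θ = -1/√12, θ ≈ 106.78°.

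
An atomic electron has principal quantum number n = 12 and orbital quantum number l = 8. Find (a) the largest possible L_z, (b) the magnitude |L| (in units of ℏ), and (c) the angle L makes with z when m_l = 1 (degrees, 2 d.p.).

L_z,max = 8ℏ; |L| = 6√2 ℏ ≈ 8.485ℏ; θ(m_l=1) ≈ 83.23°

L_z,max = lℏ = 8ℏ.
|L| = ℏ√(8·9) = 6√2 ℏ ≈ 8.485ℏ.
For m_l = 1: cos θ = 1/√72, θ ≈ 83.23°.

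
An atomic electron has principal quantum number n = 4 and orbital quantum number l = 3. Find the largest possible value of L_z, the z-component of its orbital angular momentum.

L_z = m_l ℏ with m_l ∈ {−3, …, 3}; the maximum is m_l = 3.

L_z,max = 3ℏ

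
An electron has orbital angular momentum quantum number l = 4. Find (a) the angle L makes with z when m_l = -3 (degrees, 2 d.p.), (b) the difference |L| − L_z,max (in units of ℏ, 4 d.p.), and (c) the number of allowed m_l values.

θ(m_l=-3) ≈ 132.13°; |L|−L_z,max ≈ 0.4721ℏ; 9 values

For m_l = -3: cos θ = -3/√20, θ ≈ 132.13°.
|L| − L_z,max = (2√5 − 4)ℏ ≈ 0.4721ℏ.
There are 2l+1 = 9 values of m_l.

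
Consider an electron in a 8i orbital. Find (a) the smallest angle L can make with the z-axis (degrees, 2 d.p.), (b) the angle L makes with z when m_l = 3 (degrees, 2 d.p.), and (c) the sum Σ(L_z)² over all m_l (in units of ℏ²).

8i means n = 8, l = 6.
cos θ_min = 6/√42, so θ_min ≈ 22.21°.
For m_l = 3: cos θ = 3/√42, θ ≈ 62.42°.
Σ m_l² = 182, so Σ(L_z)² = 182 ℏ².

θ_min ≈ 22.21°; θ(m_l=3) ≈ 62.42°; Σ(L_z)² = 182 ℏ²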